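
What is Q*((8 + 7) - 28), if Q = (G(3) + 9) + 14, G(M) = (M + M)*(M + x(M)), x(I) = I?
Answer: -767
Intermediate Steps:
G(M) = 4*M**2 (G(M) = (M + M)*(M + M) = (2*M)*(2*M) = 4*M**2)
Q = 59 (Q = (4*3**2 + 9) + 14 = (4*9 + 9) + 14 = (36 + 9) + 14 = 45 + 14 = 59)
Q*((8 + 7) - 28) = 59*((8 + 7) - 28) = 59*(15 - 28) = 59*(-13) = -767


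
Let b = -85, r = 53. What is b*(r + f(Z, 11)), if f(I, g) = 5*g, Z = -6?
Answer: -9180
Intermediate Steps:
b*(r + f(Z, 11)) = -85*(53 + 5*11) = -85*(53 + 55) = -85*108 = -9180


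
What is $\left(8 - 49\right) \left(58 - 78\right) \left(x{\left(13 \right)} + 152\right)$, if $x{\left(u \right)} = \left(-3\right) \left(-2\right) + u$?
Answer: $140220$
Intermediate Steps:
$x{\left(u \right)} = 6 + u$
$\left(8 - 49\right) \left(58 - 78\right) \left(x{\left(13 \right)} + 152\right) = \left(8 - 49\right) \left(58 - 78\right) \left(\left(6 + 13\right) + 152\right) = \left(-41\right) \left(-20\right) \left(19 + 152\right) = 820 \cdot 171 = 140220$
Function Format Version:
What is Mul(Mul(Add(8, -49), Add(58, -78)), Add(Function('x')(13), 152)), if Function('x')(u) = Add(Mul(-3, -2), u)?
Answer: 140220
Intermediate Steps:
Function('x')(u) = Add(6, u)
Mul(Mul(Add(8, -49), Add(58, -78)), Add(Function('x')(13), 152)) = Mul(Mul(Add(8, -49), Add(58, -78)), Add(Add(6, 13), 152)) = Mul(Mul(-41, -20), Add(19, 152)) = Mul(820, 171) = 140220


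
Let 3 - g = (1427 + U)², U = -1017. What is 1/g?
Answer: -1/168097 ≈ -5.9489e-6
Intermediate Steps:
g = -168097 (g = 3 - (1427 - 1017)² = 3 - 1*410² = 3 - 1*168100 = 3 - 168100 = -168097)
1/g = 1/(-168097) = -1/168097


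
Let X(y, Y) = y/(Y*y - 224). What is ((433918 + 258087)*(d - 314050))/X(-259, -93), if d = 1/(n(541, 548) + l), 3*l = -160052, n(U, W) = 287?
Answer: 117937941228263894885/5890067 ≈ 2.0023e+13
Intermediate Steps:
l = -160052/3 (l = (1/3)*(-160052) = -160052/3 ≈ -53351.)
d = -3/159191 (d = 1/(287 - 160052/3) = 1/(-159191/3) = -3/159191 ≈ -1.8845e-5)
X(y, Y) = y/(-224 + Y*y)
((433918 + 258087)*(d - 314050))/X(-259, -93) = ((433918 + 258087)*(-3/159191 - 314050))/((-259/(-224 - 93*(-259)))) = (692005*(-49993933553/159191))/((-259/(-224 + 24087))) = -34596051988343765/(159191*((-259/23863))) = -34596051988343765/(159191*((-259*1/23863))) = -34596051988343765/(159191*(-37/3409)) = -34596051988343765/159191*(-3409/37) = 117937941228263894885/5890067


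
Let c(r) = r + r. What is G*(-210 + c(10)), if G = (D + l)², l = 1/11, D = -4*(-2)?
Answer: -1504990/121 ≈ -12438.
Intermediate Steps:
D = 8
l = 1/11 ≈ 0.090909
G = 7921/121 (G = (8 + 1/11)² = (89/11)² = 7921/121 ≈ 65.463)
c(r) = 2*r
G*(-210 + c(10)) = 7921*(-210 + 2*10)/121 = 7921*(-210 + 20)/121 = (7921/121)*(-190) = -1504990/121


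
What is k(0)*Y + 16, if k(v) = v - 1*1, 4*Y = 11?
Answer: 53/4 ≈ 13.250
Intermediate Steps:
Y = 11/4 (Y = (¼)*11 = 11/4 ≈ 2.7500)
k(v) = -1 + v (k(v) = v - 1 = -1 + v)
k(0)*Y + 16 = (-1 + 0)*(11/4) + 16 = -1*11/4 + 16 = -11/4 + 16 = 53/4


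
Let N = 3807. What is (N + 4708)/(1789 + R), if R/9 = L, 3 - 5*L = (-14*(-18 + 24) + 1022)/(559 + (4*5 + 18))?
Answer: 8472425/1782614 ≈ 4.7528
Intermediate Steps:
L = 853/2985 (L = ⅗ - (-14*(-18 + 24) + 1022)/(5*(559 + (4*5 + 18))) = ⅗ - (-14*6 + 1022)/(5*(559 + (20 + 18))) = ⅗ - (-84 + 1022)/(5*(559 + 38)) = ⅗ - 938/(5*597) = ⅗ - ⅕*938/597 = ⅗ - 938/2985 = 853/2985 ≈ 0.28576)
R = 2559/995 (R = 9*(853/2985) = 2559/995 ≈ 2.5719)
(N + 4708)/(1789 + R) = (3807 + 4708)/(1789 + 2559/995) = 8515/(1782614/995) = 8515*(995/1782614) = 8472425/1782614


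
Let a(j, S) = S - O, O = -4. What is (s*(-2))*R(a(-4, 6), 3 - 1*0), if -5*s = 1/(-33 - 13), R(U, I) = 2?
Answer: -2/115 ≈ -0.017391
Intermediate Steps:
a(j, S) = 4 + S (a(j, S) = S - 1*(-4) = S + 4 = 4 + S)
s = 1/230 (s = -1/(5*(-33 - 13)) = -⅕/(-46) = -⅕*(-1/46) = 1/230 ≈ 0.0043478)
(s*(-2))*R(a(-4, 6), 3 - 1*0) = ((1/230)*(-2))*2 = -1/115*2 = -2/115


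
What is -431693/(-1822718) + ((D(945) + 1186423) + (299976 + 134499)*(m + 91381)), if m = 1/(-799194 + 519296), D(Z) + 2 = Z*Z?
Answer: 5064105331315621570977/127543780691 ≈ 3.9705e+10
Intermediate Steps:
D(Z) = -2 + Z² (D(Z) = -2 + Z*Z = -2 + Z²)
m = -1/279898 (m = 1/(-279898) = -1/279898 ≈ -3.5727e-6)
-431693/(-1822718) + ((D(945) + 1186423) + (299976 + 134499)*(m + 91381)) = -431693/(-1822718) + (((-2 + 945²) + 1186423) + (299976 + 134499)*(-1/279898 + 91381)) = -431693*(-1/1822718) + (((-2 + 893025) + 1186423) + 434475*(25577359137/279898)) = 431693/1822718 + ((893023 + 1186423) + 11112723111048075/279898) = 431693/1822718 + (2079446 + 11112723111048075/279898) = 431693/1822718 + 11113305143824583/279898 = 5064105331315621570977/127543780691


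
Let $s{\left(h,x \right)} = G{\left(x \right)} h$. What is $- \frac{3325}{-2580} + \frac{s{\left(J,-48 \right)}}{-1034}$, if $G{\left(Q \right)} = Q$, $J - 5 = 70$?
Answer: $\frac{1272605}{266772} \approx 4.7704$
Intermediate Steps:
$J = 75$ ($J = 5 + 70 = 75$)
$s{\left(h,x \right)} = h x$ ($s{\left(h,x \right)} = x h = h x$)
$- \frac{3325}{-2580} + \frac{s{\left(J,-48 \right)}}{-1034} = - \frac{3325}{-2580} + \frac{75 \left(-48\right)}{-1034} = \left(-3325\right) \left(- \frac{1}{2580}\right) - - \frac{1800}{517} = \frac{665}{516} + \frac{1800}{517} = \frac{1272605}{266772}$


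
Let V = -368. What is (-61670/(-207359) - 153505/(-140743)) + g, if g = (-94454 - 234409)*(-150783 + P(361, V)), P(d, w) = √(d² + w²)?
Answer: 1447161792409789597378/29184327737 - 328863*√265745 ≈ 4.9417e+10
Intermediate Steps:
g = 49586949729 - 328863*√265745 (g = (-94454 - 234409)*(-150783 + √(361² + (-368)²)) = -328863*(-150783 + √(130321 + 135424)) = -328863*(-150783 + √265745) = 49586949729 - 328863*√265745 ≈ 4.9417e+10)
(-61670/(-207359) - 153505/(-140743)) + g = (-61670/(-207359) - 153505/(-140743)) + (49586949729 - 328863*√265745) = (-61670*(-1/207359) - 153505*(-1/140743)) + (49586949729 - 328863*√265745) = (61670/207359 + 153505/140743) + (49586949729 - 328863*√265745) = 40510264105/29184327737 + (49586949729 - 328863*√265745) = 1447161792409789597378/29184327737 - 328863*√265745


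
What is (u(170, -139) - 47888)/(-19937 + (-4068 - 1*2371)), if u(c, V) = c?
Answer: 7953/4396 ≈ 1.8091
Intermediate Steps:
(u(170, -139) - 47888)/(-19937 + (-4068 - 1*2371)) = (170 - 47888)/(-19937 + (-4068 - 1*2371)) = -47718/(-19937 + (-4068 - 2371)) = -47718/(-19937 - 6439) = -47718/(-26376) = -47718*(-1/26376) = 7953/4396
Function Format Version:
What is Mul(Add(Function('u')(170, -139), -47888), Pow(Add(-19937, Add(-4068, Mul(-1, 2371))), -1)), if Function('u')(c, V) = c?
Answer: Rational(7953, 4396) ≈ 1.8091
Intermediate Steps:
Mul(Add(Function('u')(170, -139), -47888), Pow(Add(-19937, Add(-4068, Mul(-1, 2371))), -1)) = Mul(Add(170, -47888), Pow(Add(-19937, Add(-4068, Mul(-1, 2371))), -1)) = Mul(-47718, Pow(Add(-19937, Add(-4068, -2371)), -1)) = Mul(-47718, Pow(Add(-19937, -6439), -1)) = Mul(-47718, Pow(-26376, -1)) = Mul(-47718, Rational(-1, 26376)) = Rational(7953, 4396)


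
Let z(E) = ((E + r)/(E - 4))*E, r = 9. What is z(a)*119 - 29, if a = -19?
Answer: -23277/23 ≈ -1012.0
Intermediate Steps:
z(E) = E*(9 + E)/(-4 + E) (z(E) = ((E + 9)/(E - 4))*E = ((9 + E)/(-4 + E))*E = E*(9 + E)/(-4 + E))
z(a)*119 - 29 = -19*(9 - 19)/(-4 - 19)*119 - 29 = -19*(-10)/(-23)*119 - 29 = -19*(-1/23)*(-10)*119 - 29 = -190/23*119 - 29 = -22610/23 - 29 = -23277/23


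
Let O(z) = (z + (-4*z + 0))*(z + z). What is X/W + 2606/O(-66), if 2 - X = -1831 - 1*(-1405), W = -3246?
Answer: -1637107/7069788 ≈ -0.23156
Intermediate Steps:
O(z) = -6*z² (O(z) = (z - 4*z)*(2*z) = (-3*z)*(2*z) = -6*z²)
X = 428 (X = 2 - (-1831 - 1*(-1405)) = 2 - (-1831 + 1405) = 2 - 1*(-426) = 2 + 426 = 428)
X/W + 2606/O(-66) = 428/(-3246) + 2606/((-6*(-66)²)) = 428*(-1/3246) + 2606/((-6*4356)) = -214/1623 + 2606/(-26136) = -214/1623 + 2606*(-1/26136) = -214/1623 - 1303/13068 = -1637107/7069788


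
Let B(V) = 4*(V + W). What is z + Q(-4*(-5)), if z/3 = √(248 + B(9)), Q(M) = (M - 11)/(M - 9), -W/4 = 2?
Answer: 9/11 + 18*√7 ≈ 48.442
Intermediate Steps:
W = -8 (W = -4*2 = -8)
B(V) = -32 + 4*V (B(V) = 4*(V - 8) = 4*(-8 + V) = -32 + 4*V)
Q(M) = (-11 + M)/(-9 + M)
z = 18*√7 (z = 3*√(248 + (-32 + 4*9)) = 3*√(248 + (-32 + 36)) = 3*√(248 + 4) = 3*√252 = 3*(6*√7) = 18*√7 ≈ 47.624)
z + Q(-4*(-5)) = 18*√7 + (-11 - 4*(-5))/(-9 - 4*(-5)) = 18*√7 + (-11 + 20)/(-9 + 20) = 18*√7 + 9/11 = 9/11 + 18*√7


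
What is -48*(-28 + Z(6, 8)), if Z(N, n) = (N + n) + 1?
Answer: 624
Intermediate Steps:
Z(N, n) = 1 + N + n
-48*(-28 + Z(6, 8)) = -48*(-28 + (1 + 6 + 8)) = -48*(-28 + 15) = -48*(-13) = 624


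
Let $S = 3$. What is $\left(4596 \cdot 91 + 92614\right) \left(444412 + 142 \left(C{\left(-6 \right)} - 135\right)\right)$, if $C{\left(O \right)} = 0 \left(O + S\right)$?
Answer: $217234875700$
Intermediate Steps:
$C{\left(O \right)} = 0$ ($C{\left(O \right)} = 0 \left(O + 3\right) = 0 \left(3 + O\right) = 0$)
$\left(4596 \cdot 91 + 92614\right) \left(444412 + 142 \left(C{\left(-6 \right)} - 135\right)\right) = \left(4596 \cdot 91 + 92614\right) \left(444412 + 142 \left(0 - 135\right)\right) = \left(418236 + 92614\right) \left(444412 + 142 \left(-135\right)\right) = 510850 \left(444412 - 19170\right) = 510850 \cdot 425242 = 217234875700$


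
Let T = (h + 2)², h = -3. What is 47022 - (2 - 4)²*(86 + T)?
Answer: 46674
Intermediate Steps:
T = 1 (T = (-3 + 2)² = (-1)² = 1)
47022 - (2 - 4)²*(86 + T) = 47022 - (2 - 4)²*(86 + 1) = 47022 - (-2)²*87 = 47022 - 4*87 = 47022 - 1*348 = 47022 - 348 = 46674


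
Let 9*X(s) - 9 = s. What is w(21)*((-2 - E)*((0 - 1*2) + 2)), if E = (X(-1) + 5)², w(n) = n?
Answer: 0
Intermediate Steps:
X(s) = 1 + s/9
E = 2809/81 (E = ((1 + (⅑)*(-1)) + 5)² = ((1 - ⅑) + 5)² = (8/9 + 5)² = (53/9)² = 2809/81 ≈ 34.679)
w(21)*((-2 - E)*((0 - 1*2) + 2)) = 21*((-2 - 1*2809/81)*((0 - 1*2) + 2)) = 21*((-2 - 2809/81)*((0 - 2) + 2)) = 21*(-2971*(-2 + 2)/81) = 21*(-2971/81*0) = 21*0 = 0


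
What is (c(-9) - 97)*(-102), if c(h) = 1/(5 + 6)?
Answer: 108732/11 ≈ 9884.7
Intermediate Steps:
c(h) = 1/11
(c(-9) - 97)*(-102) = (1/11 - 97)*(-102) = -1066/11*(-102) = 108732/11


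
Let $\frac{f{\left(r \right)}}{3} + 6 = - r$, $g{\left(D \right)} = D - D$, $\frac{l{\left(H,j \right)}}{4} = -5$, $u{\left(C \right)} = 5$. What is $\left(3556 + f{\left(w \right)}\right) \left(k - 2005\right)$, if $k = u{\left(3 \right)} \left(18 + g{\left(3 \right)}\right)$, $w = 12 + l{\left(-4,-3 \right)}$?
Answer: $-6821230$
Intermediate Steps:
$l{\left(H,j \right)} = -20$ ($l{\left(H,j \right)} = 4 \left(-5\right) = -20$)
$w = -8$ ($w = 12 - 20 = -8$)
$g{\left(D \right)} = 0$
$k = 90$ ($k = 5 \left(18 + 0\right) = 5 \cdot 18 = 90$)
$f{\left(r \right)} = -18 - 3 r$ ($f{\left(r \right)} = -18 + 3 \left(- r\right) = -18 - 3 r$)
$\left(3556 + f{\left(w \right)}\right) \left(k - 2005\right) = \left(3556 - -6\right) \left(90 - 2005\right) = \left(3556 + \left(-18 + 24\right)\right) \left(-1915\right) = \left(3556 + 6\right) \left(-1915\right) = 3562 \left(-1915\right) = -6821230$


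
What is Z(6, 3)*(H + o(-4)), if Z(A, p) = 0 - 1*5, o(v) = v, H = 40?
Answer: -180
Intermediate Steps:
Z(A, p) = -5 (Z(A, p) = 0 - 5 = -5)
Z(6, 3)*(H + o(-4)) = -5*(40 - 4) = -5*36 = -180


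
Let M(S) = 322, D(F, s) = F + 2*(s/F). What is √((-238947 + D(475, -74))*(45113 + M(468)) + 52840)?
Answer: 2*I*√24446325786305/95 ≈ 1.0409e+5*I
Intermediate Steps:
D(F, s) = F + 2*s/F
√((-238947 + D(475, -74))*(45113 + M(468)) + 52840) = √((-238947 + (475 + 2*(-74)/475))*(45113 + 322) + 52840) = √((-238947 + (475 + 2*(-74)*(1/475)))*45435 + 52840) = √((-238947 + (475 - 148/475))*45435 + 52840) = √((-238947 + 225477/475)*45435 + 52840) = √(-113274348/475*45435 + 52840) = √(-1029324000276/95 + 52840) = √(-1029318980476/95) = 2*I*√24446325786305/95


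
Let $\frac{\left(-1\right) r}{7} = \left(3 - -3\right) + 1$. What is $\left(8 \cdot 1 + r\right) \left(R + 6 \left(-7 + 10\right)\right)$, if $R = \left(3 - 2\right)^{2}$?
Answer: $-779$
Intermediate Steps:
$R = 1$ ($R = 1^{2} = 1$)
$r = -49$ ($r = - 7 \left(\left(3 - -3\right) + 1\right) = - 7 \left(\left(3 + 3\right) + 1\right) = - 7 \left(6 + 1\right) = \left(-7\right) 7 = -49$)
$\left(8 \cdot 1 + r\right) \left(R + 6 \left(-7 + 10\right)\right) = \left(8 \cdot 1 - 49\right) \left(1 + 6 \left(-7 + 10\right)\right) = \left(8 - 49\right) \left(1 + 6 \cdot 3\right) = - 41 \left(1 + 18\right) = \left(-41\right) 19 = -779$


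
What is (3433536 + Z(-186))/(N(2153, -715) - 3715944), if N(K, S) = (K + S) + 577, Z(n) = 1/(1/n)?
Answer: -3433350/3713929 ≈ -0.92445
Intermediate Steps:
Z(n) = n
N(K, S) = 577 + K + S
(3433536 + Z(-186))/(N(2153, -715) - 3715944) = (3433536 - 186)/((577 + 2153 - 715) - 3715944) = 3433350/(2015 - 3715944) = 3433350/(-3713929) = 3433350*(-1/3713929) = -3433350/3713929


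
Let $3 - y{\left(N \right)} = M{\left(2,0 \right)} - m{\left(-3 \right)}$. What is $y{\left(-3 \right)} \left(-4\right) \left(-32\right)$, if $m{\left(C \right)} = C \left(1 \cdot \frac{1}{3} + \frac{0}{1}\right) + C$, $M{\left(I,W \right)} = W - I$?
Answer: $128$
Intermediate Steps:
$m{\left(C \right)} = \frac{4 C}{3}$ ($m{\left(C \right)} = C \left(1 \cdot \frac{1}{3} + 0 \cdot 1\right) + C = C \left(\frac{1}{3} + 0\right) + C = C \frac{1}{3} + C = \frac{C}{3} + C = \frac{4 C}{3}$)
$y{\left(N \right)} = 1$ ($y{\left(N \right)} = 3 - \left(\left(0 - 2\right) - \frac{4}{3} \left(-3\right)\right) = 3 - \left(\left(0 - 2\right) - -4\right) = 3 - \left(-2 + 4\right) = 3 - 2 = 1$)
$y{\left(-3 \right)} \left(-4\right) \left(-32\right) = 1 \left(-4\right) \left(-32\right) = \left(-4\right) \left(-32\right) = 128$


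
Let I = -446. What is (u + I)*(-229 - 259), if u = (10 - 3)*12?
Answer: 176656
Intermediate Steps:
u = 84 (u = 7*12 = 84)
(u + I)*(-229 - 259) = (84 - 446)*(-229 - 259) = -362*(-488) = 176656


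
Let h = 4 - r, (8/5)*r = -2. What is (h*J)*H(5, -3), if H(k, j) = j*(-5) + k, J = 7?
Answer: 735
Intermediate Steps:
r = -5/4 (r = (5/8)*(-2) = -5/4 ≈ -1.2500)
h = 21/4 (h = 4 - 1*(-5/4) = 4 + 5/4 = 21/4 ≈ 5.2500)
H(k, j) = k - 5*j (H(k, j) = -5*j + k = k - 5*j)
(h*J)*H(5, -3) = ((21/4)*7)*(5 - 5*(-3)) = 147*(5 + 15)/4 = (147/4)*20 = 735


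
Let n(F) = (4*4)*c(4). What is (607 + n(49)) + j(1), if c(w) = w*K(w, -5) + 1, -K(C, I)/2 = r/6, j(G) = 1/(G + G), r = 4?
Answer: 3229/6 ≈ 538.17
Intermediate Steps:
j(G) = 1/(2*G)
K(C, I) = -4/3 (K(C, I) = -8/6 = -2*⅔ = -4/3)
c(w) = 1 - 4*w/3 (c(w) = w*(-4/3) + 1 = -4*w/3 + 1 = 1 - 4*w/3)
n(F) = -208/3 (n(F) = (4*4)*(1 - 4/3*4) = 16*(1 - 16/3) = 16*(-13/3) = -208/3)
(607 + n(49)) + j(1) = (607 - 208/3) + (½)/1 = 1613/3 + (½)*1 = 1613/3 + ½ = 3229/6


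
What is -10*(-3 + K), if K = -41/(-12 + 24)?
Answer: 385/6 ≈ 64.167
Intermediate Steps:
K = -41/12 ≈ -3.4167
-10*(-3 + K) = -10*(-3 - 41/12) = -10*(-77/12) = 385/6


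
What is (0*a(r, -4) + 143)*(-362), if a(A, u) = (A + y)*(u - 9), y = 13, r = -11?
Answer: -51766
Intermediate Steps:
a(A, u) = (-9 + u)*(13 + A) (a(A, u) = (A + 13)*(u - 9) = (13 + A)*(-9 + u) = (-9 + u)*(13 + A))
(0*a(r, -4) + 143)*(-362) = (0*(-117 - 9*(-11) + 13*(-4) - 11*(-4)) + 143)*(-362) = (0*(-117 + 99 - 52 + 44) + 143)*(-362) = (0*(-26) + 143)*(-362) = (0 + 143)*(-362) = 143*(-362) = -51766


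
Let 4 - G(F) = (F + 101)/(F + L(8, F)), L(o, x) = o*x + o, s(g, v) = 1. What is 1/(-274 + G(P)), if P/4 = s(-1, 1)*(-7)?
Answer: -244/65807 ≈ -0.0037078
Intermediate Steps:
L(o, x) = o + o*x
P = -28 (P = 4*(1*(-7)) = 4*(-7) = -28)
G(F) = 4 - (101 + F)/(8 + 9*F) (G(F) = 4 - (F + 101)/(F + 8*(1 + F)) = 4 - (101 + F)/(F + (8 + 8*F)) = 4 - (101 + F)/(8 + 9*F))
1/(-274 + G(P)) = 1/(-274 + (-69 + 35*(-28))/(8 + 9*(-28))) = 1/(-274 + (-69 - 980)/(8 - 252)) = 1/(-274 - 1049/(-244)) = 1/(-274 - 1/244*(-1049)) = 1/(-274 + 1049/244) = 1/(-65807/244) = -244/65807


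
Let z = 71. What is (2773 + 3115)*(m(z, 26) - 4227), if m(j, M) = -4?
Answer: -24912128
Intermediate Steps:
(2773 + 3115)*(m(z, 26) - 4227) = (2773 + 3115)*(-4 - 4227) = 5888*(-4231) = -24912128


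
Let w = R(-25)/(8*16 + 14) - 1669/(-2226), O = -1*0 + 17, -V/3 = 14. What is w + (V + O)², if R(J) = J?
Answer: 49434712/79023 ≈ 625.57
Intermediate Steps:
V = -42 (V = -3*14 = -42)
O = 17 (O = 0 + 17 = 17)
w = 45337/79023 (w = -25/(8*16 + 14) - 1669/(-2226) = -25/(128 + 14) - 1669*(-1/2226) = -25/142 + 1669/2226 = 45337/79023 ≈ 0.57372)
w + (V + O)² = 45337/79023 + (-42 + 17)² = 45337/79023 + (-25)² = 45337/79023 + 625 = 49434712/79023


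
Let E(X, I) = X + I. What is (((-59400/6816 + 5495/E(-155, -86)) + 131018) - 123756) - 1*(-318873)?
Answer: 22319826885/68444 ≈ 3.2610e+5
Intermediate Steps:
E(X, I) = I + X
(((-59400/6816 + 5495/E(-155, -86)) + 131018) - 123756) - 1*(-318873) = (((-59400/6816 + 5495/(-86 - 155)) + 131018) - 123756) - 1*(-318873) = (((-59400*1/6816 + 5495/(-241)) + 131018) - 123756) + 318873 = (((-2475/284 + 5495*(-1/241)) + 131018) - 123756) + 318873 = (((-2475/284 - 5495/241) + 131018) - 123756) + 318873 = ((-2157055/68444 + 131018) - 123756) + 318873 = (8965238937/68444 - 123756) + 318873 = 494883273/68444 + 318873 = 22319826885/68444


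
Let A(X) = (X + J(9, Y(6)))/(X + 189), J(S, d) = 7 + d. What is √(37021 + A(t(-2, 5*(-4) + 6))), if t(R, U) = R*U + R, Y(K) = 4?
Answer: 32*√1671195/215 ≈ 192.41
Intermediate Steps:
t(R, U) = R + R*U
A(X) = (11 + X)/(189 + X) (A(X) = (X + (7 + 4))/(X + 189) = (X + 11)/(189 + X) = (11 + X)/(189 + X))
√(37021 + A(t(-2, 5*(-4) + 6))) = √(37021 + (11 - 2*(1 + (5*(-4) + 6)))/(189 - 2*(1 + (5*(-4) + 6)))) = √(37021 + (11 - 2*(1 + (-20 + 6)))/(189 - 2*(1 + (-20 + 6)))) = √(37021 + (11 - 2*(1 - 14))/(189 - 2*(1 - 14))) = √(37021 + (11 - 2*(-13))/(189 - 2*(-13))) = √(37021 + (11 + 26)/(189 + 26)) = √(37021 + 37/215) = √(7959552/215) = 32*√1671195/215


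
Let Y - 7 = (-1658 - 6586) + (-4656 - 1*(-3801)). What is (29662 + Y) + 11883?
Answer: 32453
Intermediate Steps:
Y = -9092 (Y = 7 + ((-1658 - 6586) + (-4656 - 1*(-3801))) = 7 + (-8244 + (-4656 + 3801)) = 7 + (-8244 - 855) = 7 - 9099 = -9092)
(29662 + Y) + 11883 = (29662 - 9092) + 11883 = 20570 + 11883 = 32453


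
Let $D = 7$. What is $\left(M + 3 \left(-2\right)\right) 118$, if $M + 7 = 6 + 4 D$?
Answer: $2478$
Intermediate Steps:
$M = 27$ ($M = -7 + \left(6 + 4 \cdot 7\right) = -7 + \left(6 + 28\right) = -7 + 34 = 27$)
$\left(M + 3 \left(-2\right)\right) 118 = \left(27 + 3 \left(-2\right)\right) 118 = \left(27 - 6\right) 118 = 21 \cdot 118 = 2478$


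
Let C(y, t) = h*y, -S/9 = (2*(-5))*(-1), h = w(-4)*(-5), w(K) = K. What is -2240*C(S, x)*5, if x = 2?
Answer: 20160000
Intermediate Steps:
h = 20 (h = -4*(-5) = 20)
S = -90 (S = -9*2*(-5)*(-1) = -(-90)*(-1) = -9*10 = -90)
C(y, t) = 20*y
-2240*C(S, x)*5 = -2240*20*(-90)*5 = -(-4032000)*5 = -2240*(-9000) = 20160000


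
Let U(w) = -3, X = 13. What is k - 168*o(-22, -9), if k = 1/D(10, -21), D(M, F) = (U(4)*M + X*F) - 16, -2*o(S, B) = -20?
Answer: -535921/319 ≈ -1680.0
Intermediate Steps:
o(S, B) = 10 (o(S, B) = -½*(-20) = 10)
D(M, F) = -16 - 3*M + 13*F (D(M, F) = (-3*M + 13*F) - 16 = -16 - 3*M + 13*F)
k = -1/319 (k = 1/(-16 - 3*10 + 13*(-21)) = 1/(-16 - 30 - 273) = 1/(-319) = -1/319 ≈ -0.0031348)
k - 168*o(-22, -9) = -1/319 - 168*10 = -1/319 - 1680 = -535921/319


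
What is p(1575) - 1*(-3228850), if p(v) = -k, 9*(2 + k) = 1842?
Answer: 9685942/3 ≈ 3.2286e+6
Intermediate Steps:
k = 608/3 (k = -2 + (⅑)*1842 = -2 + 614/3 = 608/3 ≈ 202.67)
p(v) = -608/3 (p(v) = -1*608/3 = -608/3)
p(1575) - 1*(-3228850) = -608/3 - 1*(-3228850) = -608/3 + 3228850 = 9685942/3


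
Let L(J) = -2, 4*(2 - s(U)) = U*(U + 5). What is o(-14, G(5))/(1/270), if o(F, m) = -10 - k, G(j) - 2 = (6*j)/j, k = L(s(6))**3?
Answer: -540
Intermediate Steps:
s(U) = 2 - U*(5 + U)/4 (s(U) = 2 - U*(U + 5)/4 = 2 - U*(5 + U)/4)
k = -8 (k = (-2)**3 = -8)
G(j) = 8 (G(j) = 2 + (6*j)/j = 2 + 6 = 8)
o(F, m) = -2 (o(F, m) = -10 - 1*(-8) = -10 + 8 = -2)
o(-14, G(5))/(1/270) = -2/(1/270) = -2/1/270 = -2*270 = -540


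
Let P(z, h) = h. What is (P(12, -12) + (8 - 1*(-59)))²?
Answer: 3025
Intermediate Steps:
(P(12, -12) + (8 - 1*(-59)))² = (-12 + (8 - 1*(-59)))² = (-12 + (8 + 59))² = (-12 + 67)² = 55² = 3025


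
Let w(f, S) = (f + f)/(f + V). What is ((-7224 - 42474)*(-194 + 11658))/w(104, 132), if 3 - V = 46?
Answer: -2172125637/13 ≈ -1.6709e+8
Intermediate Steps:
V = -43 (V = 3 - 1*46 = 3 - 46 = -43)
w(f, S) = 2*f/(-43 + f) (w(f, S) = (f + f)/(f - 43) = (2*f)/(-43 + f) = 2*f/(-43 + f))
((-7224 - 42474)*(-194 + 11658))/w(104, 132) = ((-7224 - 42474)*(-194 + 11658))/((2*104/(-43 + 104))) = (-49698*11464)/((2*104/61)) = -569737872/(2*104*(1/61)) = -569737872/208/61 = -569737872*61/208 = -2172125637/13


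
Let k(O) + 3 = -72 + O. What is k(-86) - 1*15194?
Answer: -15355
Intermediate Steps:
k(O) = -75 + O (k(O) = -3 + (-72 + O) = -75 + O)
k(-86) - 1*15194 = (-75 - 86) - 1*15194 = -161 - 15194 = -15355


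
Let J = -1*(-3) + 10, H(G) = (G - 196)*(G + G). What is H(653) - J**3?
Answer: 594645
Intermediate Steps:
H(G) = 2*G*(-196 + G) (H(G) = (-196 + G)*(2*G) = 2*G*(-196 + G))
J = 13 (J = 3 + 10 = 13)
H(653) - J**3 = 2*653*(-196 + 653) - 1*13**3 = 2*653*457 - 1*2197 = 596842 - 2197 = 594645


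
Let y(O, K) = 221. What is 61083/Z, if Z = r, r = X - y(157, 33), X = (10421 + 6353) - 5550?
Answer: 61083/11003 ≈ 5.5515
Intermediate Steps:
X = 11224 (X = 16774 - 5550 = 11224)
r = 11003 (r = 11224 - 1*221 = 11224 - 221 = 11003)
Z = 11003
61083/Z = 61083/11003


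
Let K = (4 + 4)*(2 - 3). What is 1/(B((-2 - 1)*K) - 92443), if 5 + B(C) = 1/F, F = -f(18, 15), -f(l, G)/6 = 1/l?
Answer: -1/92445 ≈ -1.0817e-5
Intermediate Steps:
K = -8 (K = 8*(-1) = -8)
f(l, G) = -6/l
F = ⅓ (F = -(-6)/18 = -1*(-⅓) = ⅓ ≈ 0.33333)
B(C) = -2 (B(C) = -5 + 1/(⅓) = -5 + 3 = -2)
1/(B((-2 - 1)*K) - 92443) = 1/(-2 - 92443) = 1/(-92445) = -1/92445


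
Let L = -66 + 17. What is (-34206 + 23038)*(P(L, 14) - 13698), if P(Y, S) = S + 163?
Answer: 151002528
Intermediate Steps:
L = -49
P(Y, S) = 163 + S
(-34206 + 23038)*(P(L, 14) - 13698) = (-34206 + 23038)*((163 + 14) - 13698) = -11168*(177 - 13698) = -11168*(-13521) = 151002528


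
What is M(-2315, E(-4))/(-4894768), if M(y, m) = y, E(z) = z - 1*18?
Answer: 2315/4894768 ≈ 0.00047295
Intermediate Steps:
E(z) = -18 + z (E(z) = z - 18 = -18 + z)
M(-2315, E(-4))/(-4894768) = -2315/(-4894768) = -2315*(-1/4894768) = 2315/4894768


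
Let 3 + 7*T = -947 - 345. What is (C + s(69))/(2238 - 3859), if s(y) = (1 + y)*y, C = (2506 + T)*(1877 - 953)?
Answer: -2149434/1621 ≈ -1326.0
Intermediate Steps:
T = -185 (T = -3/7 + (-947 - 345)/7 = -3/7 + (⅐)*(-1292) = -3/7 - 1292/7 = -185)
C = 2144604 (C = (2506 - 185)*(1877 - 953) = 2321*924 = 2144604)
s(y) = y*(1 + y)
(C + s(69))/(2238 - 3859) = (2144604 + 69*(1 + 69))/(2238 - 3859) = (2144604 + 69*70)/(-1621) = (2144604 + 4830)*(-1/1621) = 2149434*(-1/1621) = -2149434/1621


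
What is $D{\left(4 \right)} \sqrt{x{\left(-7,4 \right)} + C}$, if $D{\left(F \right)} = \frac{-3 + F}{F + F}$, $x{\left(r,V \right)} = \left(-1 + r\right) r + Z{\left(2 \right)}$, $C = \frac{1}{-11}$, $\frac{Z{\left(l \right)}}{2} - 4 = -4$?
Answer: $\frac{\sqrt{6765}}{88} \approx 0.93466$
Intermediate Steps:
$Z{\left(l \right)} = 0$ ($Z{\left(l \right)} = 8 + 2 \left(-4\right) = 8 - 8 = 0$)
$C = - \frac{1}{11} \approx -0.090909$
$x{\left(r,V \right)} = r \left(-1 + r\right)$ ($x{\left(r,V \right)} = \left(-1 + r\right) r + 0 = r \left(-1 + r\right) + 0 = r \left(-1 + r\right)$)
$D{\left(F \right)} = \frac{-3 + F}{2 F}$
$D{\left(4 \right)} \sqrt{x{\left(-7,4 \right)} + C} = \frac{-3 + 4}{2 \cdot 4} \sqrt{- 7 \left(-1 - 7\right) - \frac{1}{11}} = \frac{1}{2} \cdot \frac{1}{4} \cdot 1 \sqrt{\left(-7\right) \left(-8\right) - \frac{1}{11}} = \frac{\sqrt{56 - \frac{1}{11}}}{8} = \frac{\sqrt{\frac{615}{11}}}{8} = \frac{\frac{1}{11} \sqrt{6765}}{8} = \frac{\sqrt{6765}}{88}$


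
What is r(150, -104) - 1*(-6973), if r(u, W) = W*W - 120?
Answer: 17669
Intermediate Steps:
r(u, W) = -120 + W² (r(u, W) = W² - 120 = -120 + W²)
r(150, -104) - 1*(-6973) = (-120 + (-104)²) - 1*(-6973) = (-120 + 10816) + 6973 = 10696 + 6973 = 17669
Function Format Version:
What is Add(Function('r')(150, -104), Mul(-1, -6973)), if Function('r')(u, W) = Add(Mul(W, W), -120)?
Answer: 17669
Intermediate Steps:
Function('r')(u, W) = Add(-120, Pow(W, 2)) (Function('r')(u, W) = Add(Pow(W, 2), -120) = Add(-120, Pow(W, 2)))
Add(Function('r')(150, -104), Mul(-1, -6973)) = Add(Add(-120, Pow(-104, 2)), Mul(-1, -6973)) = Add(Add(-120, 10816), 6973) = Add(10696, 6973) = 17669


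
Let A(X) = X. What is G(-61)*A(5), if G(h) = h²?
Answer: 18605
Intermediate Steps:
G(-61)*A(5) = (-61)²*5 = 3721*5 = 18605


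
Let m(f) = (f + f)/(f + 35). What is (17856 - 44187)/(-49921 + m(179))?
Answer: 939139/1780456 ≈ 0.52747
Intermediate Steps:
m(f) = 2*f/(35 + f) (m(f) = (2*f)/(35 + f) = 2*f/(35 + f))
(17856 - 44187)/(-49921 + m(179)) = (17856 - 44187)/(-49921 + 2*179/(35 + 179)) = -26331/(-49921 + 2*179/214) = -26331/(-49921 + 2*179*(1/214)) = -26331/(-49921 + 179/107) = -26331/(-5341368/107) = -26331*(-107/5341368) = 939139/1780456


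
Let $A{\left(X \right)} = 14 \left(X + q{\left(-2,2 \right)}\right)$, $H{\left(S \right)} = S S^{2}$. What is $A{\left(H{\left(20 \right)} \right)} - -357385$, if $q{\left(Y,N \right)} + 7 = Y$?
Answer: $469259$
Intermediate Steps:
$q{\left(Y,N \right)} = -7 + Y$
$H{\left(S \right)} = S^{3}$
$A{\left(X \right)} = -126 + 14 X$ ($A{\left(X \right)} = 14 \left(X - 9\right) = 14 \left(-9 + X\right) = -126 + 14 X$)
$A{\left(H{\left(20 \right)} \right)} - -357385 = \left(-126 + 14 \cdot 20^{3}\right) - -357385 = \left(-126 + 14 \cdot 8000\right) + 357385 = \left(-126 + 112000\right) + 357385 = 111874 + 357385 = 469259$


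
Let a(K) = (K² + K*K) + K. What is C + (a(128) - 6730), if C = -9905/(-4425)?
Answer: 23158891/885 ≈ 26168.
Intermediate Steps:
a(K) = K + 2*K² (a(K) = (K² + K²) + K = 2*K² + K = K + 2*K²)
C = 1981/885 (C = -9905*(-1/4425) = 1981/885 ≈ 2.2384)
C + (a(128) - 6730) = 1981/885 + (128*(1 + 2*128) - 6730) = 1981/885 + (128*(1 + 256) - 6730) = 1981/885 + (128*257 - 6730) = 1981/885 + (32896 - 6730) = 1981/885 + 26166 = 23158891/885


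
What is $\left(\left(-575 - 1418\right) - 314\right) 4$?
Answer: $-9228$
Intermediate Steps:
$\left(\left(-575 - 1418\right) - 314\right) 4 = \left(-1993 - 314\right) 4 = \left(-2307\right) 4 = -9228$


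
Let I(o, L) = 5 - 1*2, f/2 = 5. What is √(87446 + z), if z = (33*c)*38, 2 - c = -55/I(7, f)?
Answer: 4*√7059 ≈ 336.07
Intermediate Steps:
f = 10 (f = 2*5 = 10)
I(o, L) = 3 (I(o, L) = 5 - 2 = 3)
c = 61/3 (c = 2 - (-55)/3 = 2 - 1*(-55/3) = 2 + 55/3 = 61/3 ≈ 20.333)
z = 25498 (z = (33*(61/3))*38 = 671*38 = 25498)
√(87446 + z) = √(87446 + 25498) = √112944 = 4*√7059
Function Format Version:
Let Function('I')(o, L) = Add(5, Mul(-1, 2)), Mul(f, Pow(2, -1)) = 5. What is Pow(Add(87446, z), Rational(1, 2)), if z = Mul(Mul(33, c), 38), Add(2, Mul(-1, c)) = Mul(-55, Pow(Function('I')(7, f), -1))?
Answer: Mul(4, Pow(7059, Rational(1, 2))) ≈ 336.07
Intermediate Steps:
f = 10 (f = Mul(2, 5) = 10)
Function('I')(o, L) = 3 (Function('I')(o, L) = Add(5, -2) = 3)
c = Rational(61, 3) (c = Add(2, Mul(-1, Mul(-55, Pow(3, -1)))) = Add(2, Mul(-1, Mul(-55, Rational(1, 3)))) = Add(2, Mul(-1, Rational(-55, 3))) = Add(2, Rational(55, 3)) = Rational(61, 3) ≈ 20.333)
z = 25498 (z = Mul(Mul(33, Rational(61, 3)), 38) = Mul(671, 38) = 25498)
Pow(Add(87446, z), Rational(1, 2)) = Pow(Add(87446, 25498), Rational(1, 2)) = Pow(112944, Rational(1, 2)) = Mul(4, Pow(7059, Rational(1, 2)))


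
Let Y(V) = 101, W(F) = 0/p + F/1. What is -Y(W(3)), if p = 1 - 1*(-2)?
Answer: -101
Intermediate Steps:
p = 3 (p = 1 + 2 = 3)
W(F) = F (W(F) = 0/3 + F/1 = 0*(⅓) + F*1 = 0 + F = F)
-Y(W(3)) = -1*101 = -101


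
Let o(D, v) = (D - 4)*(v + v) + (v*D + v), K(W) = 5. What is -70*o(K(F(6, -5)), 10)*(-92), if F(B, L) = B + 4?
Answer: 515200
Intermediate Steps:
F(B, L) = 4 + B
o(D, v) = v + D*v + 2*v*(-4 + D) (o(D, v) = (-4 + D)*(2*v) + (D*v + v) = 2*v*(-4 + D) + (v + D*v) = v + D*v + 2*v*(-4 + D))
-70*o(K(F(6, -5)), 10)*(-92) = -700*(-7 + 3*5)*(-92) = -700*(-7 + 15)*(-92) = -700*8*(-92) = -70*80*(-92) = -5600*(-92) = 515200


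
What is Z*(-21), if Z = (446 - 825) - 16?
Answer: 8295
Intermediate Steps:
Z = -395 (Z = -379 - 16 = -395)
Z*(-21) = -395*(-21) = 8295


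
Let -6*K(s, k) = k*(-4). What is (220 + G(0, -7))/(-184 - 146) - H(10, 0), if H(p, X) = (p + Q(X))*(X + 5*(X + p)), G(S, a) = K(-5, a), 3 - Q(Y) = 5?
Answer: -198323/495 ≈ -400.65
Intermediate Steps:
Q(Y) = -2 (Q(Y) = 3 - 1*5 = 3 - 5 = -2)
K(s, k) = 2*k/3 (K(s, k) = -k*(-4)/6 = -(-2)*k/3 = 2*k/3)
G(S, a) = 2*a/3
H(p, X) = (-2 + p)*(5*p + 6*X) (H(p, X) = (p - 2)*(X + 5*(X + p)) = (-2 + p)*(X + (5*X + 5*p)) = (-2 + p)*(5*p + 6*X))
(220 + G(0, -7))/(-184 - 146) - H(10, 0) = (220 + (⅔)*(-7))/(-184 - 146) - (-12*0 - 10*10 + 5*10² + 6*0*10) = (220 - 14/3)/(-330) - (0 - 100 + 5*100 + 0) = (646/3)*(-1/330) - (0 - 100 + 500 + 0) = -323/495 - 1*400 = -323/495 - 400 = -198323/495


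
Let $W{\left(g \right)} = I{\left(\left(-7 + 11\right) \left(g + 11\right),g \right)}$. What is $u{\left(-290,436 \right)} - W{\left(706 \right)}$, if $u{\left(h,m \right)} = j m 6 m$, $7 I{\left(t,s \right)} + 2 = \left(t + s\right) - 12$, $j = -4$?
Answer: $- \frac{31939688}{7} \approx -4.5628 \cdot 10^{6}$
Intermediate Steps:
$I{\left(t,s \right)} = -2 + \frac{s}{7} + \frac{t}{7}$ ($I{\left(t,s \right)} = - \frac{2}{7} + \frac{\left(t + s\right) - 12}{7} = - \frac{2}{7} + \frac{\left(s + t\right) - 12}{7} = - \frac{2}{7} + \frac{-12 + s + t}{7} = - \frac{2}{7} + \left(- \frac{12}{7} + \frac{s}{7} + \frac{t}{7}\right) = -2 + \frac{s}{7} + \frac{t}{7}$)
$W{\left(g \right)} = \frac{30}{7} + \frac{5 g}{7}$ ($W{\left(g \right)} = -2 + \frac{g}{7} + \frac{\left(-7 + 11\right) \left(g + 11\right)}{7} = -2 + \frac{g}{7} + \frac{4 \left(11 + g\right)}{7} = -2 + \frac{g}{7} + \frac{44 + 4 g}{7} = -2 + \frac{g}{7} + \left(\frac{44}{7} + \frac{4 g}{7}\right) = \frac{30}{7} + \frac{5 g}{7}$)
$u{\left(h,m \right)} = - 24 m^{2}$ ($u{\left(h,m \right)} = - 4 m 6 m = - 24 m^{2}$)
$u{\left(-290,436 \right)} - W{\left(706 \right)} = - 24 \cdot 436^{2} - \left(\frac{30}{7} + \frac{5}{7} \cdot 706\right) = \left(-24\right) 190096 - \left(\frac{30}{7} + \frac{3530}{7}\right) = -4562304 - \frac{3560}{7} = - \frac{31939688}{7}$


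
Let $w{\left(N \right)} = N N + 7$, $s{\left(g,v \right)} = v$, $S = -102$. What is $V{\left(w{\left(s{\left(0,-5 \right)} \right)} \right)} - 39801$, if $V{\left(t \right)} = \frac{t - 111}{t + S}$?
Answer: $- \frac{2785991}{70} \approx -39800.0$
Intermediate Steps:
$w{\left(N \right)} = 7 + N^{2}$ ($w{\left(N \right)} = N^{2} + 7 = 7 + N^{2}$)
$V{\left(t \right)} = \frac{-111 + t}{-102 + t}$ ($V{\left(t \right)} = \frac{t - 111}{t - 102} = \frac{-111 + t}{-102 + t}$)
$V{\left(w{\left(s{\left(0,-5 \right)} \right)} \right)} - 39801 = \frac{-111 + \left(7 + \left(-5\right)^{2}\right)}{-102 + \left(7 + \left(-5\right)^{2}\right)} - 39801 = \frac{-111 + \left(7 + 25\right)}{-102 + \left(7 + 25\right)} - 39801 = \frac{-111 + 32}{-102 + 32} - 39801 = \frac{1}{-70} \left(-79\right) - 39801 = \left(- \frac{1}{70}\right) \left(-79\right) - 39801 = \frac{79}{70} - 39801 = - \frac{2785991}{70}$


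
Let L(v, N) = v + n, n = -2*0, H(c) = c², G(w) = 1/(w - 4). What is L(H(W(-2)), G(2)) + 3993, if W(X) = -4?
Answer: 4009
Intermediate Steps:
G(w) = 1/(-4 + w)
n = 0
L(v, N) = v (L(v, N) = v + 0 = v)
L(H(W(-2)), G(2)) + 3993 = (-4)² + 3993 = 16 + 3993 = 4009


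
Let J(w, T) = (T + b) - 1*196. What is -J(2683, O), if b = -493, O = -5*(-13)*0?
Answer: 689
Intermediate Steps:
O = 0 (O = 65*0 = 0)
J(w, T) = -689 + T (J(w, T) = (T - 493) - 1*196 = (-493 + T) - 196 = -689 + T)
-J(2683, O) = -(-689 + 0) = -1*(-689) = 689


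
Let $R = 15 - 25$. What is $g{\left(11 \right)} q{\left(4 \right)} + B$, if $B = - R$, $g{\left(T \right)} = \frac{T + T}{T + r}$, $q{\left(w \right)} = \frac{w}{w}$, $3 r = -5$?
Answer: $\frac{173}{14} \approx 12.357$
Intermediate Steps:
$r = - \frac{5}{3}$ ($r = \frac{1}{3} \left(-5\right) = - \frac{5}{3} \approx -1.6667$)
$q{\left(w \right)} = 1$
$g{\left(T \right)} = \frac{2 T}{- \frac{5}{3} + T}$ ($g{\left(T \right)} = \frac{T + T}{T - \frac{5}{3}} = \frac{2 T}{- \frac{5}{3} + T}$)
$R = -10$ ($R = 15 - 25 = -10$)
$B = 10$ ($B = \left(-1\right) \left(-10\right) = 10$)
$g{\left(11 \right)} q{\left(4 \right)} + B = 6 \cdot 11 \frac{1}{-5 + 3 \cdot 11} \cdot 1 + 10 = 6 \cdot 11 \frac{1}{-5 + 33} \cdot 1 + 10 = 6 \cdot 11 \cdot \frac{1}{28} \cdot 1 + 10 = \frac{33}{14} \cdot 1 + 10 = \frac{33}{14} + 10 = \frac{173}{14}$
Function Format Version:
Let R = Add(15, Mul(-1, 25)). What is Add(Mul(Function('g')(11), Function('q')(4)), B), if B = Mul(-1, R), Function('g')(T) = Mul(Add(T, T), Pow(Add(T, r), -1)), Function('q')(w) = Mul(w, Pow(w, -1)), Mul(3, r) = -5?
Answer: Rational(173, 14) ≈ 12.357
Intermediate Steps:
r = Rational(-5, 3) (r = Mul(Rational(1, 3), -5) = Rational(-5, 3) ≈ -1.6667)
Function('q')(w) = 1
Function('g')(T) = Mul(2, T, Pow(Add(Rational(-5, 3), T), -1)) (Function('g')(T) = Mul(Add(T, T), Pow(Add(T, Rational(-5, 3)), -1)) = Mul(Mul(2, T), Pow(Add(Rational(-5, 3), T), -1)) = Mul(2, T, Pow(Add(Rational(-5, 3), T), -1)))
R = -10 (R = Add(15, -25) = -10)
B = 10 (B = Mul(-1, -10) = 10)
Add(Mul(Function('g')(11), Function('q')(4)), B) = Add(Mul(Mul(6, 11, Pow(Add(-5, Mul(3, 11)), -1)), 1), 10) = Add(Mul(Mul(6, 11, Pow(Add(-5, 33), -1)), 1), 10) = Add(Mul(Mul(6, 11, Pow(28, -1)), 1), 10) = Add(Mul(Mul(6, 11, Rational(1, 28)), 1), 10) = Add(Mul(Rational(33, 14), 1), 10) = Add(Rational(33, 14), 10) = Rational(173, 14)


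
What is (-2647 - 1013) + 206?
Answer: -3454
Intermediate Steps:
(-2647 - 1013) + 206 = -3660 + 206 = -3454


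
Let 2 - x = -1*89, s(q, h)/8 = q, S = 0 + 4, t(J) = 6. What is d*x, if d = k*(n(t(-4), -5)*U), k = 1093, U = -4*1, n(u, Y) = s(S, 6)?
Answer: -12731264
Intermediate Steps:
S = 4
s(q, h) = 8*q
n(u, Y) = 32 (n(u, Y) = 8*4 = 32)
U = -4
x = 91 (x = 2 - (-1)*89 = 2 - 1*(-89) = 2 + 89 = 91)
d = -139904 (d = 1093*(32*(-4)) = 1093*(-128) = -139904)
d*x = -139904*91 = -12731264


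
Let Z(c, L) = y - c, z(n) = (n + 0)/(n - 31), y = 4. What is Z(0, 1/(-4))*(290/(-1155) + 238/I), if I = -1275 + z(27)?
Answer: -689704/394779 ≈ -1.7471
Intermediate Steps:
z(n) = n/(-31 + n)
I = -5127/4 (I = -1275 + 27/(-31 + 27) = -1275 + 27/(-4) = -1275 + 27*(-¼) = -1275 - 27/4 = -5127/4 ≈ -1281.8)
Z(c, L) = 4 - c
Z(0, 1/(-4))*(290/(-1155) + 238/I) = (4 - 1*0)*(290/(-1155) + 238/(-5127/4)) = (4 + 0)*(290*(-1/1155) + 238*(-4/5127)) = 4*(-58/231 - 952/5127) = 4*(-172426/394779) = -689704/394779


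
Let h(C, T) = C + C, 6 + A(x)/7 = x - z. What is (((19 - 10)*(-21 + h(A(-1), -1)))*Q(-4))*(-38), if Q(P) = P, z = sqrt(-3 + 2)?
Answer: -162792 - 19152*I ≈ -1.6279e+5 - 19152.0*I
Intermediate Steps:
z = I (z = sqrt(-1) = I ≈ 1.0*I)
A(x) = -42 - 7*I + 7*x (A(x) = -42 + 7*(x - I) = -42 + (-7*I + 7*x) = -42 - 7*I + 7*x)
h(C, T) = 2*C
(((19 - 10)*(-21 + h(A(-1), -1)))*Q(-4))*(-38) = (((19 - 10)*(-21 + 2*(-42 - 7*I + 7*(-1))))*(-4))*(-38) = ((9*(-21 + 2*(-42 - 7*I - 7)))*(-4))*(-38) = ((9*(-21 + 2*(-49 - 7*I)))*(-4))*(-38) = ((9*(-21 + (-98 - 14*I)))*(-4))*(-38) = ((9*(-119 - 14*I))*(-4))*(-38) = ((-1071 - 126*I)*(-4))*(-38) = (4284 + 504*I)*(-38) = -162792 - 19152*I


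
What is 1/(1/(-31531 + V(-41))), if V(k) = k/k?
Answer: -31530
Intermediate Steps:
V(k) = 1
1/(1/(-31531 + V(-41))) = 1/(1/(-31531 + 1)) = 1/(1/(-31530)) = 1/(-1/31530) = -31530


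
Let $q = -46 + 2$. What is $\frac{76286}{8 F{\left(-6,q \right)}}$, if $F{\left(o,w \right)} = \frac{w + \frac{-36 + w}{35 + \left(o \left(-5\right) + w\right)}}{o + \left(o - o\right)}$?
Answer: $\frac{2403009}{2008} \approx 1196.7$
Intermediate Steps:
$q = -44$
$F{\left(o,w \right)} = \frac{w + \frac{-36 + w}{35 + w - 5 o}}{o}$ ($F{\left(o,w \right)} = \frac{w + \frac{-36 + w}{35 - \left(- w + 5 o\right)}}{o + 0} = \frac{w + \frac{-36 + w}{35 - \left(- w + 5 o\right)}}{o} = \frac{w + \frac{-36 + w}{35 + w - 5 o}}{o}$)
$\frac{76286}{8 F{\left(-6,q \right)}} = \frac{76286}{8 \frac{-36 + \left(-44\right)^{2} + 36 \left(-44\right) - \left(-30\right) \left(-44\right)}{\left(-6\right) \left(35 - 44 - -30\right)}} = \frac{76286}{8 \left(- \frac{-36 + 1936 - 1584 - 1320}{6 \left(35 - 44 + 30\right)}\right)} = \frac{76286}{8 \left(\left(- \frac{1}{6}\right) \frac{1}{21} \left(-1004\right)\right)} = \frac{76286}{8 \cdot \frac{502}{63}} = \frac{76286}{\frac{4016}{63}} = 76286 \cdot \frac{63}{4016} = \frac{2403009}{2008}$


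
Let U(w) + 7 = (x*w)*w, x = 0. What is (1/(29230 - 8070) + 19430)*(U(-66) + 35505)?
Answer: 7297302578949/10580 ≈ 6.8973e+8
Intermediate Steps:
U(w) = -7 (U(w) = -7 + (0*w)*w = -7 + 0*w = -7 + 0 = -7)
(1/(29230 - 8070) + 19430)*(U(-66) + 35505) = (1/(29230 - 8070) + 19430)*(-7 + 35505) = (1/21160 + 19430)*35498 = (411138801/21160)*35498 = 7297302578949/10580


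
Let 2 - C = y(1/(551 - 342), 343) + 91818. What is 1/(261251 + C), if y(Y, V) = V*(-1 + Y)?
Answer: 209/35483259 ≈ 5.8901e-6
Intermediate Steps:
C = -19118200/209 (C = 2 - (343*(-1 + 1/(551 - 342)) + 91818) = 2 - (343*(-1 + 1/209) + 91818) = 2 - (343*(-208/209) + 91818) = 2 - (-71344/209 + 91818) = 2 - 1*19118618/209 = 2 - 19118618/209 = -19118200/209 ≈ -91475.)
1/(261251 + C) = 1/(261251 - 19118200/209) = 1/(35483259/209) = 209/35483259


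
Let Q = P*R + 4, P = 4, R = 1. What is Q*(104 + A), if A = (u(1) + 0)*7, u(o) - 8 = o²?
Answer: 1336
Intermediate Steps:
u(o) = 8 + o²
A = 63 (A = ((8 + 1²) + 0)*7 = ((8 + 1) + 0)*7 = (9 + 0)*7 = 9*7 = 63)
Q = 8 (Q = 4*1 + 4 = 4 + 4 = 8)
Q*(104 + A) = 8*(104 + 63) = 8*167 = 1336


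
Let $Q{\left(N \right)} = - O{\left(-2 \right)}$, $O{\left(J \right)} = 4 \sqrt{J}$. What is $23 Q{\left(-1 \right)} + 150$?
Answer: $150 - 92 i \sqrt{2} \approx 150.0 - 130.11 i$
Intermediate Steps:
$Q{\left(N \right)} = - 4 i \sqrt{2}$ ($Q{\left(N \right)} = - 4 \sqrt{-2} = - 4 i \sqrt{2}$)
$23 Q{\left(-1 \right)} + 150 = 23 \left(- 4 i \sqrt{2}\right) + 150 = - 92 i \sqrt{2} + 150 = 150 - 92 i \sqrt{2}$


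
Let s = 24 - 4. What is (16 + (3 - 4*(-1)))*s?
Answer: 460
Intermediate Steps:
s = 20
(16 + (3 - 4*(-1)))*s = (16 + (3 - 4*(-1)))*20 = (16 + (3 + 4))*20 = (16 + 7)*20 = 23*20 = 460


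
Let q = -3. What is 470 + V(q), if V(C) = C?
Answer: 467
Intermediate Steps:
470 + V(q) = 470 - 3 = 467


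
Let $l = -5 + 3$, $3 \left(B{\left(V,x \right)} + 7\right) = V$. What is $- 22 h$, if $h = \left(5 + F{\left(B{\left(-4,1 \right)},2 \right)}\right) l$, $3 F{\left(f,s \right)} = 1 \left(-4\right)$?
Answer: $\frac{484}{3} \approx 161.33$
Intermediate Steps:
$B{\left(V,x \right)} = -7 + \frac{V}{3}$
$F{\left(f,s \right)} = - \frac{4}{3}$ ($F{\left(f,s \right)} = \frac{1 \left(-4\right)}{3} = \frac{1}{3} \left(-4\right) = - \frac{4}{3}$)
$l = -2$
$h = - \frac{22}{3}$ ($h = \left(5 - \frac{4}{3}\right) \left(-2\right) = \frac{11}{3} \left(-2\right) = - \frac{22}{3} \approx -7.3333$)
$- 22 h = \left(-22\right) \left(- \frac{22}{3}\right) = \frac{484}{3}$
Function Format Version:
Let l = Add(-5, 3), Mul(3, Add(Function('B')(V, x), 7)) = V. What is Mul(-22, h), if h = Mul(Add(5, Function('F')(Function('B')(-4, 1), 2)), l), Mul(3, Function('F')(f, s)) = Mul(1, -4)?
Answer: Rational(484, 3) ≈ 161.33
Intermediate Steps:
Function('B')(V, x) = Add(-7, Mul(Rational(1, 3), V))
Function('F')(f, s) = Rational(-4, 3) (Function('F')(f, s) = Mul(Rational(1, 3), Mul(1, -4)) = Mul(Rational(1, 3), -4) = Rational(-4, 3))
l = -2
h = Rational(-22, 3) (h = Mul(Add(5, Rational(-4, 3)), -2) = Mul(Rational(11, 3), -2) = Rational(-22, 3) ≈ -7.3333)
Mul(-22, h) = Mul(-22, Rational(-22, 3)) = Rational(484, 3)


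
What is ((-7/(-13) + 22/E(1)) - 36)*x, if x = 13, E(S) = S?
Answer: -175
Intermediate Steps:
((-7/(-13) + 22/E(1)) - 36)*x = ((-7/(-13) + 22/1) - 36)*13 = ((-7*(-1/13) + 22*1) - 36)*13 = ((7/13 + 22) - 36)*13 = (293/13 - 36)*13 = -175/13*13 = -175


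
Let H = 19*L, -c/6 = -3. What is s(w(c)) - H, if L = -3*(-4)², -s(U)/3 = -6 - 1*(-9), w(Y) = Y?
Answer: 903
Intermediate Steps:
c = 18 (c = -6*(-3) = 18)
s(U) = -9 (s(U) = -3*(-6 - 1*(-9)) = -3*(-6 + 9) = -3*3 = -9)
L = -48 (L = -3*16 = -48)
H = -912 (H = 19*(-48) = -912)
s(w(c)) - H = -9 - 1*(-912) = -9 + 912 = 903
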